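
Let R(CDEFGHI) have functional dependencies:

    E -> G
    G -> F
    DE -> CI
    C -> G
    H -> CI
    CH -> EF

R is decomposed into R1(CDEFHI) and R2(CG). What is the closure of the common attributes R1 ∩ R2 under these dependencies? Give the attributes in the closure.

CFG

R1 ∩ R2 = {C}.
C → G applies, adding G
G → F applies, adding F
Closure: {CFG}.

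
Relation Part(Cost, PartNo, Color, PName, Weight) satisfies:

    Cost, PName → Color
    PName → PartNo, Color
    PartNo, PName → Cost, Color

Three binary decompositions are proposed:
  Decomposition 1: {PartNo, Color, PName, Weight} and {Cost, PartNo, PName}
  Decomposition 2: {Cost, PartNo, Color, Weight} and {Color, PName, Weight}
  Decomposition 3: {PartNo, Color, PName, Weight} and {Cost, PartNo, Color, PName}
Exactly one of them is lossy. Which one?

Decomposition 2

Decomposition 1: common = {PartNo, PName}, closure = {Cost, PartNo, Color, PName} → lossless.
Decomposition 2: common = {Color, Weight}, closure = {Color, Weight} → lossy.
Decomposition 3: common = {PartNo, Color, PName}, closure = {Cost, PartNo, Color, PName} → lossless.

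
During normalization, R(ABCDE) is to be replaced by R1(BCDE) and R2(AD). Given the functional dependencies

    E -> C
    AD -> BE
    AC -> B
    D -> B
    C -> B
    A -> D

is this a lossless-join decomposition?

No

Common attributes: R1 ∩ R2 = {D}.
Closure of {D}: D → B applies, adding B. So (D)⁺ = {BD}.
The closure contains neither all of R1 = {BCDE} nor all of R2 = {AD}, so the common attributes are not a superkey of either fragment. The join is lossy.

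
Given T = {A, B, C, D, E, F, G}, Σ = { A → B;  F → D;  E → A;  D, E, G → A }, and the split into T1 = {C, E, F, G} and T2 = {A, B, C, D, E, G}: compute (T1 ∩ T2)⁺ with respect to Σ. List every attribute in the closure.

A, B, C, E, G

T1 ∩ T2 = {C, E, G}.
E → A applies, adding A
A → B applies, adding B
Closure: {A, B, C, E, G}.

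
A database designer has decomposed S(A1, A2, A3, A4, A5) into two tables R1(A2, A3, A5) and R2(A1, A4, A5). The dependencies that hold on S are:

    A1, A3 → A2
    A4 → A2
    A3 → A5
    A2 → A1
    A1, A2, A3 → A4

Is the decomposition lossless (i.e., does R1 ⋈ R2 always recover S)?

No

Common attributes: R1 ∩ R2 = {A5}.
No dependency enlarges {A5}, so (A5)⁺ = {A5}.
The closure contains neither all of R1 = {A2, A3, A5} nor all of R2 = {A1, A4, A5}, so the common attributes are not a superkey of either fragment. The join is lossy.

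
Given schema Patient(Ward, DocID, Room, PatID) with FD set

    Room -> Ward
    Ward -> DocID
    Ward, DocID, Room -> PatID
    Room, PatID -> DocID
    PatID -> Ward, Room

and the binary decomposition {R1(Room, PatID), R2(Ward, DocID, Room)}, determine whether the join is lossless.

Common attributes: R1 ∩ R2 = {Room}.
Closure of {Room}: Room → Ward applies, adding Ward; Ward → DocID applies, adding DocID; Ward, DocID, Room → PatID applies, adding PatID. So (Room)⁺ = {Ward, DocID, Room, PatID}.
This closure contains every attribute of R1, so R1 ∩ R2 → R1. The join is lossless.

Yes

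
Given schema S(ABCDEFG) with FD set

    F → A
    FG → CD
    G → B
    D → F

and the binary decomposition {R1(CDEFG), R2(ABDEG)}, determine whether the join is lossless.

Common attributes: R1 ∩ R2 = {DEG}.
Closure of {DEG}: G → B applies, adding B; D → F applies, adding F; F → A applies, adding A; FG → CD applies, adding C. So (DEG)⁺ = {ABCDEFG}.
This closure contains every attribute of R1, so R1 ∩ R2 → R1. The join is lossless.

Yes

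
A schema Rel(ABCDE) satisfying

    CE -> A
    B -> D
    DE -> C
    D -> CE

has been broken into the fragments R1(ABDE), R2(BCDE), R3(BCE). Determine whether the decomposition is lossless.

Chase test. Columns are ABCDE; row i has aⱼ where attribute j ∈ Ri, else bᵢⱼ.
Initial tableau (one row per fragment):
  row 1: a1 a2 b13 a4 a5
  row 2: b21 a2 a3 a4 a5
  row 3: b31 a2 a3 b34 a5
Rows 2 and 3 agree on CE; apply CE→A and equate their A entries.
Rows 1 and 3 agree on B; apply B→D and equate their D entries.
Rows 1 and 2 agree on DE; apply DE→C and equate their C entries.
Rows 1 and 2 agree on CE; apply CE→A and equate their A entries.
Row 1 is now all distinguished symbols — the join is lossless.

Yes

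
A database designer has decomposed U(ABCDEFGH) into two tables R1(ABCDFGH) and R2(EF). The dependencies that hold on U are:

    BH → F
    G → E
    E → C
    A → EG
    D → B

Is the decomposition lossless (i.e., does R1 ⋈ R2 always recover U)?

No

Common attributes: R1 ∩ R2 = {F}.
No dependency enlarges {F}, so (F)⁺ = {F}.
The closure contains neither all of R1 = {ABCDFGH} nor all of R2 = {EF}, so the common attributes are not a superkey of either fragment. The join is lossy.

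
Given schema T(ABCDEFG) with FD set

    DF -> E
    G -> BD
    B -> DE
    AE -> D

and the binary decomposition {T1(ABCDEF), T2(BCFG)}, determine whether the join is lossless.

Common attributes: T1 ∩ T2 = {BCF}.
Closure of {BCF}: B → DE applies, adding DE. So (BCF)⁺ = {BCDEF}.
The closure contains neither all of T1 = {ABCDEF} nor all of T2 = {BCFG}, so the common attributes are not a superkey of either fragment. The join is lossy.

No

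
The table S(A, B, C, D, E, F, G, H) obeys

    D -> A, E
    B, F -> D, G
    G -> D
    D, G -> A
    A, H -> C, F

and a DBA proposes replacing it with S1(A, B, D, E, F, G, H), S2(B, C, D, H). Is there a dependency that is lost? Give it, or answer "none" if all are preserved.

Check A, H → C, F: no single fragment contains all of {A, C, F, H}, and the restricted closure of {A, H} across the fragments never reaches {C, F}.
D → A, E is preserved.
B, F → D, G is preserved.
G → D is preserved.
D, G → A is preserved.

A, H -> C, F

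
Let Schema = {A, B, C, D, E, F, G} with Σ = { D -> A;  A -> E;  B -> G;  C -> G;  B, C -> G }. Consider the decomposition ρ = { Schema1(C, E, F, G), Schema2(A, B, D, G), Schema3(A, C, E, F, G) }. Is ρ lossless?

No

Chase test. Columns are A, B, C, D, E, F, G; row i has aⱼ where attribute j ∈ Schemai, else bᵢⱼ.
Initial tableau (one row per fragment):
  row 1: b11 b12 a3 b14 a5 a6 a7
  row 2: a1 a2 b23 a4 b25 b26 a7
  row 3: a1 b32 a3 b34 a5 a6 a7
Rows 2 and 3 agree on A; apply A→E and equate their E entries.
No row becomes fully distinguished — the join is lossy.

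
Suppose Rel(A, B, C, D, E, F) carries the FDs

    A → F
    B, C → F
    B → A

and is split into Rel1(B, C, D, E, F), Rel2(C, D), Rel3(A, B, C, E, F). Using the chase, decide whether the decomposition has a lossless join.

Chase test. Columns are A, B, C, D, E, F; row i has aⱼ where attribute j ∈ Reli, else bᵢⱼ.
Initial tableau (one row per fragment):
  row 1: b11 a2 a3 a4 a5 a6
  row 2: b21 b22 a3 a4 b25 b26
  row 3: a1 a2 a3 b34 a5 a6
Rows 1 and 3 agree on B; apply B→A and equate their A entries.
Row 1 is now all distinguished symbols — the join is lossless.

Yes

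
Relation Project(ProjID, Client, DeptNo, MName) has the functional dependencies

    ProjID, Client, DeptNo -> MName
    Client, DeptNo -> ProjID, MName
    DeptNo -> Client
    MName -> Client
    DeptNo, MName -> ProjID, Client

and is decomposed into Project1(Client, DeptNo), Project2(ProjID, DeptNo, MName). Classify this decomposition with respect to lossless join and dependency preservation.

Lossless test: (DeptNo)⁺ = {ProjID, Client, DeptNo, MName}, which contains all of one fragment — lossless.
Dependency preservation: the restricted closure of {MName} across the fragments never reaches {Client}, so MName → Client cannot be enforced without a join — not preserved.

lossless but not dependency-preserving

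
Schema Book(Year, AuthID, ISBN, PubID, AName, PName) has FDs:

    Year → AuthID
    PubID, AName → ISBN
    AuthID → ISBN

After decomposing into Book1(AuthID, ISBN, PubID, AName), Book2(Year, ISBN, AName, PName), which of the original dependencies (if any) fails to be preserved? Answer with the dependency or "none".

Year → AuthID

Check Year → AuthID: no single fragment contains all of {Year, AuthID}, and the restricted closure of {Year} across the fragments never reaches {AuthID}.
PubID, AName → ISBN is preserved.
AuthID → ISBN is preserved.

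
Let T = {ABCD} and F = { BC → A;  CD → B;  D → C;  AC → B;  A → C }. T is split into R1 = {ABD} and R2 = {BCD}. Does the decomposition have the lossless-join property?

Common attributes: R1 ∩ R2 = {BD}.
Closure of {BD}: D → C applies, adding C; BC → A applies, adding A. So (BD)⁺ = {ABCD}.
This closure contains every attribute of R1, so R1 ∩ R2 → R1. The join is lossless.

Yes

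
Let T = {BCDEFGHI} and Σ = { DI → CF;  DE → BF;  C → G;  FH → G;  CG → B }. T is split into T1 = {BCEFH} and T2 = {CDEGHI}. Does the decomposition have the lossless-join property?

No

Common attributes: T1 ∩ T2 = {CEH}.
Closure of {CEH}: C → G applies, adding G; CG → B applies, adding B. So (CEH)⁺ = {BCEGH}.
The closure contains neither all of T1 = {BCEFH} nor all of T2 = {CDEGHI}, so the common attributes are not a superkey of either fragment. The join is lossy.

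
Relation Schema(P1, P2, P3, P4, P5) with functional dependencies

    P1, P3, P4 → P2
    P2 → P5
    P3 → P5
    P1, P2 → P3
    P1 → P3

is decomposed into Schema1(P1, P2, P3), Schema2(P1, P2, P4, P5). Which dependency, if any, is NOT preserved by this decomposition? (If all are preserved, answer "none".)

P3 → P5

Check P3 → P5: no single fragment contains all of {P3, P5}, and the restricted closure of {P3} across the fragments never reaches {P5}.
P1, P3, P4 → P2 is preserved.
P2 → P5 is preserved.
P1, P2 → P3 is preserved.
P1 → P3 is preserved.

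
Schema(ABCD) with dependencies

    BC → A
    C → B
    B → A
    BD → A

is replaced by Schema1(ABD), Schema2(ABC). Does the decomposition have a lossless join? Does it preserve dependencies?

lossy but dependency-preserving

Lossless test: (AB)⁺ = {AB}, which is a superkey of neither fragment — lossy.
Dependency preservation: every FD's attributes lie within a single fragment, so each can be enforced locally — preserved.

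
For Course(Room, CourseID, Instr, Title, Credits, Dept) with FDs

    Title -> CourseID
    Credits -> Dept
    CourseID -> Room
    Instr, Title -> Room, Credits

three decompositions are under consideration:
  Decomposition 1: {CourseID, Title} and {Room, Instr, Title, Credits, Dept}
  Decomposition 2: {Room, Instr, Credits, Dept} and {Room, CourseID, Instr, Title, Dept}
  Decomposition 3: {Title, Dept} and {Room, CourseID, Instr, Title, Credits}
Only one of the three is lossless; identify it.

Decomposition 1

Decomposition 1: common = {Title}, closure = {Room, CourseID, Title} → lossless.
Decomposition 2: common = {Room, Instr, Dept}, closure = {Room, Instr, Dept} → lossy.
Decomposition 3: common = {Title}, closure = {Room, CourseID, Title} → lossy.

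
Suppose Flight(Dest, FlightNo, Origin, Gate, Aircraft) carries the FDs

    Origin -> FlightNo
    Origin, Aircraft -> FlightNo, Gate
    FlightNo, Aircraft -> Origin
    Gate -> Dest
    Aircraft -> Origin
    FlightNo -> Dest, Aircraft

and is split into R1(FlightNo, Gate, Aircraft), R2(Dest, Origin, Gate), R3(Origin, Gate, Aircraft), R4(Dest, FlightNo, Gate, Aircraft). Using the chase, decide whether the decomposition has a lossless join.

Yes

Chase test. Columns are Dest, FlightNo, Origin, Gate, Aircraft; row i has aⱼ where attribute j ∈ Ri, else bᵢⱼ.
Initial tableau (one row per fragment):
  row 1: b11 a2 b13 a4 a5
  row 2: a1 b22 a3 a4 b25
  row 3: b31 b32 a3 a4 a5
  row 4: a1 a2 b43 a4 a5
Rows 2 and 3 agree on Origin; apply Origin→FlightNo and equate their FlightNo entries.
Rows 1 and 4 agree on FlightNo, Aircraft; apply FlightNo, Aircraft→Origin and equate their Origin entries.
Rows 1 and 2 agree on Gate; apply Gate→Dest and equate their Dest entries.
Rows 1 and 3 agree on Gate; apply Gate→Dest and equate their Dest entries.
Rows 1 and 3 agree on Aircraft; apply Aircraft→Origin and equate their Origin entries.
Rows 2 and 3 agree on FlightNo; apply FlightNo→Dest, Aircraft and equate their Dest, Aircraft entries.
Rows 1 and 2 agree on Origin; apply Origin→FlightNo and equate their FlightNo entries.
Row 1 is now all distinguished symbols — the join is lossless.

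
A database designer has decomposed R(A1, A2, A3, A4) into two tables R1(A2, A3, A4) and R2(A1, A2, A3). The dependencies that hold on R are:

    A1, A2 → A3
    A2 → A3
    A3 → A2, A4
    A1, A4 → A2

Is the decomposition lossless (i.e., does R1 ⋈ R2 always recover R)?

Common attributes: R1 ∩ R2 = {A2, A3}.
Closure of {A2, A3}: A3 → A2, A4 applies, adding A4. So (A2, A3)⁺ = {A2, A3, A4}.
This closure contains every attribute of R1, so R1 ∩ R2 → R1. The join is lossless.

Yes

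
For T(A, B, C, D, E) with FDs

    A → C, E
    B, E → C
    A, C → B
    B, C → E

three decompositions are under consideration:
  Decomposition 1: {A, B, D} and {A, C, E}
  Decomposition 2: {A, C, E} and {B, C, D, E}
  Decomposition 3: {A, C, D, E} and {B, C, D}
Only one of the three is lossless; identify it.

Decomposition 1: common = {A}, closure = {A, B, C, E} → lossless.
Decomposition 2: common = {C, E}, closure = {C, E} → lossy.
Decomposition 3: common = {C, D}, closure = {C, D} → lossy.

Decomposition 1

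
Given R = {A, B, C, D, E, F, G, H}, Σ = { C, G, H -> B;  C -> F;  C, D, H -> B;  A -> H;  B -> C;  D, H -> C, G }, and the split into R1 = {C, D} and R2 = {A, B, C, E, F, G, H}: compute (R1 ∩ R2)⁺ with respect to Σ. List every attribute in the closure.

R1 ∩ R2 = {C}.
C → F applies, adding F
Closure: {C, F}.

C, F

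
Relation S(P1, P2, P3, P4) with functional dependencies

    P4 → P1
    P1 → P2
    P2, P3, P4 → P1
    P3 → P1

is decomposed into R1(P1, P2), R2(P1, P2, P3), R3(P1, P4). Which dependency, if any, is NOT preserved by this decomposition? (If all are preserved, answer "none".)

P4 → P1 lies within R3.
P1 → P2 lies within R1.
P2, P3, P4 → P1: restricted closure across fragments reaches P1.
P3 → P1 lies within R2.
Every dependency is enforceable on the fragments, so the decomposition is dependency-preserving.

none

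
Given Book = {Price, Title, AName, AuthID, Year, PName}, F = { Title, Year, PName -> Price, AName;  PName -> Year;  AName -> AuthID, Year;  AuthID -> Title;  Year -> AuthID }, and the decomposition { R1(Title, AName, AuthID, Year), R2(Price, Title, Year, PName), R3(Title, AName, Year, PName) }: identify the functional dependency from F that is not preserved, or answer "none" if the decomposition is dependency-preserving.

Title, Year, PName → Price, AName: restricted closure across fragments reaches Price, AName.
PName → Year lies within R2.
AName → AuthID, Year lies within R1.
AuthID → Title lies within R1.
Year → AuthID lies within R1.
Every dependency is enforceable on the fragments, so the decomposition is dependency-preserving.

none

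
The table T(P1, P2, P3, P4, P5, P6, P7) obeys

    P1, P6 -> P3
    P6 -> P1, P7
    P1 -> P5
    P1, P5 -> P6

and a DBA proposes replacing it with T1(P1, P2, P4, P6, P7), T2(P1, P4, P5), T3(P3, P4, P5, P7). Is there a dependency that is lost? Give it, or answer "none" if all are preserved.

P1, P6 -> P3

Check P1, P6 → P3: no single fragment contains all of {P1, P3, P6}, and the restricted closure of {P1, P6} across the fragments never reaches {P3}.
P6 → P1, P7 is preserved.
P1 → P5 is preserved.
P1, P5 → P6 is preserved.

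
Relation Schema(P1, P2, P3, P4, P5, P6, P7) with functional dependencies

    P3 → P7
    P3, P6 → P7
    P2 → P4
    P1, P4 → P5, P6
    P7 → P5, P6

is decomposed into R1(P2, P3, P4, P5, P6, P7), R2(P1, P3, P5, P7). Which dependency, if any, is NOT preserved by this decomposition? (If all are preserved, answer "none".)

Check P1, P4 → P5, P6: no single fragment contains all of {P1, P4, P5, P6}, and the restricted closure of {P1, P4} across the fragments never reaches {P5, P6}.
P3 → P7 is preserved.
P3, P6 → P7 is preserved.
P2 → P4 is preserved.
P7 → P5, P6 is preserved.

P1, P4 → P5, P6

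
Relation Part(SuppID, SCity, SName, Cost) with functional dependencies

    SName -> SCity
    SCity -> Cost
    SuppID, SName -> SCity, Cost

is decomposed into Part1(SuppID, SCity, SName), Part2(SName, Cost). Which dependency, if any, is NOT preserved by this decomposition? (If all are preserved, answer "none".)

Check SCity → Cost: no single fragment contains all of {SCity, Cost}, and the restricted closure of {SCity} across the fragments never reaches {Cost}.
SName → SCity is preserved.
SuppID, SName → SCity, Cost is preserved.

SCity -> Cost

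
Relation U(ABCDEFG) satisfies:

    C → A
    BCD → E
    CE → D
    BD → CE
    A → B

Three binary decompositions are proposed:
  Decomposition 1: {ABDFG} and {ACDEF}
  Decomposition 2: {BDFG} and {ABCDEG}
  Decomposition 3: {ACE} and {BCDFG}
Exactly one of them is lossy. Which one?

Decomposition 1: common = {ADF}, closure = {ABCDEF} → lossless.
Decomposition 2: common = {BDG}, closure = {ABCDEG} → lossless.
Decomposition 3: common = {C}, closure = {ABC} → lossy.

Decomposition 3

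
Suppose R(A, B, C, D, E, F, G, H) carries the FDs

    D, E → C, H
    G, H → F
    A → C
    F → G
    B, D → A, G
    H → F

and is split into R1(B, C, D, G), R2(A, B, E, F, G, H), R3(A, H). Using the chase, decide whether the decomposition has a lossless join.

Chase test. Columns are A, B, C, D, E, F, G, H; row i has aⱼ where attribute j ∈ Ri, else bᵢⱼ.
Initial tableau (one row per fragment):
  row 1: b11 a2 a3 a4 b15 b16 a7 b18
  row 2: a1 a2 b23 b24 a5 a6 a7 a8
  row 3: a1 b32 b33 b34 b35 b36 b37 a8
Rows 2 and 3 agree on A; apply A→C and equate their C entries.
Rows 2 and 3 agree on H; apply H→F and equate their F entries.
Rows 2 and 3 agree on F; apply F→G and equate their G entries.
No row becomes fully distinguished — the join is lossy.

No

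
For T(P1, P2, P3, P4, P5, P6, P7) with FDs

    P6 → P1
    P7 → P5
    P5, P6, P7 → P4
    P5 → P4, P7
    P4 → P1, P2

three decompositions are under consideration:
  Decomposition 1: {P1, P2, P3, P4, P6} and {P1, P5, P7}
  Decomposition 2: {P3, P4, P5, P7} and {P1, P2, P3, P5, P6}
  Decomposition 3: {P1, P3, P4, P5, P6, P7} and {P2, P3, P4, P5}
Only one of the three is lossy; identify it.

Decomposition 1

Decomposition 1: common = {P1}, closure = {P1} → lossy.
Decomposition 2: common = {P3, P5}, closure = {P1, P2, P3, P4, P5, P7} → lossless.
Decomposition 3: common = {P3, P4, P5}, closure = {P1, P2, P3, P4, P5, P7} → lossless.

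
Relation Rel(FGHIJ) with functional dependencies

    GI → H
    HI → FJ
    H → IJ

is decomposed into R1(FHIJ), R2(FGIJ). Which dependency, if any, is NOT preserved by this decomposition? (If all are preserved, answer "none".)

Check GI → H: no single fragment contains all of {GHI}, and the restricted closure of {GI} across the fragments never reaches {H}.
HI → FJ is preserved.
H → IJ is preserved.

GI → H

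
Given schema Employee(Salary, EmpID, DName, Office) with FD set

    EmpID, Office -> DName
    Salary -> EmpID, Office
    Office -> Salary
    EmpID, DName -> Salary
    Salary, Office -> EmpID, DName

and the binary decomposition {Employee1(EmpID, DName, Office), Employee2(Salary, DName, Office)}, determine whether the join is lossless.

Yes

Common attributes: Employee1 ∩ Employee2 = {DName, Office}.
Closure of {DName, Office}: Office → Salary applies, adding Salary; Salary, Office → EmpID, DName applies, adding EmpID. So (DName, Office)⁺ = {Salary, EmpID, DName, Office}.
This closure contains every attribute of Employee1, so Employee1 ∩ Employee2 → Employee1. The join is lossless.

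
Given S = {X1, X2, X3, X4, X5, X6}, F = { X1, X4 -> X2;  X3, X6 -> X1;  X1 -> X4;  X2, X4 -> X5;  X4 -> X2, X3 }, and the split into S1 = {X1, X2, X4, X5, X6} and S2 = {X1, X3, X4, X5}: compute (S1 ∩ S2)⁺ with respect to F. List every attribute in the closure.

X1, X2, X3, X4, X5

S1 ∩ S2 = {X1, X4, X5}.
X1, X4 → X2 applies, adding X2
X4 → X2, X3 applies, adding X3
Closure: {X1, X2, X3, X4, X5}.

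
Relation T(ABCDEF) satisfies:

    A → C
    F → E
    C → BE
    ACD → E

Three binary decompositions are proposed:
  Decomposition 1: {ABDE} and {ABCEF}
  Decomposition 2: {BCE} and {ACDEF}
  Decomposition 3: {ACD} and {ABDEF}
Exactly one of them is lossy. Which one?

Decomposition 1

Decomposition 1: common = {ABE}, closure = {ABCE} → lossy.
Decomposition 2: common = {CE}, closure = {BCE} → lossless.
Decomposition 3: common = {AD}, closure = {ABCDE} → lossless.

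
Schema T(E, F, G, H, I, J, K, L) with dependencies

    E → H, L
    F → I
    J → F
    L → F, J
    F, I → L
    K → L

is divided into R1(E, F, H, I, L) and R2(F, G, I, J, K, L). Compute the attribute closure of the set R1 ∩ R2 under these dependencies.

F, I, J, L

R1 ∩ R2 = {F, I, L}.
L → F, J applies, adding J
Closure: {F, I, J, L}.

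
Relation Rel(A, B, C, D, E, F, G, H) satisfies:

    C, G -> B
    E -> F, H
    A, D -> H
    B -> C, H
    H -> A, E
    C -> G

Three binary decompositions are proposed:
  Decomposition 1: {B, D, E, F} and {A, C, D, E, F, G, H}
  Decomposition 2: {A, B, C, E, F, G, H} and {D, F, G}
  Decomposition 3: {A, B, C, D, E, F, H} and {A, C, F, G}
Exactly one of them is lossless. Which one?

Decomposition 3

Decomposition 1: common = {D, E, F}, closure = {A, D, E, F, H} → lossy.
Decomposition 2: common = {F, G}, closure = {F, G} → lossy.
Decomposition 3: common = {A, C, F}, closure = {A, B, C, E, F, G, H} → lossless.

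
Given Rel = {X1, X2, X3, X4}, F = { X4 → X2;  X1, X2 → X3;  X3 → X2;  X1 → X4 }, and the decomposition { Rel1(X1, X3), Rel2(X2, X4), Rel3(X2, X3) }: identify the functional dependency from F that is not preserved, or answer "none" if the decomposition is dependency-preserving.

Check X1 → X4: no single fragment contains all of {X1, X4}, and the restricted closure of {X1} across the fragments never reaches {X4}.
X4 → X2 is preserved.
X1, X2 → X3 is preserved.
X3 → X2 is preserved.

X1 → X4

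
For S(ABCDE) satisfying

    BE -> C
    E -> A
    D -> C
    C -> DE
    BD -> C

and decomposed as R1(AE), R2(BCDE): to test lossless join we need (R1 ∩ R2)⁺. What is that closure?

AE

R1 ∩ R2 = {E}.
E → A applies, adding A
Closure: {AE}.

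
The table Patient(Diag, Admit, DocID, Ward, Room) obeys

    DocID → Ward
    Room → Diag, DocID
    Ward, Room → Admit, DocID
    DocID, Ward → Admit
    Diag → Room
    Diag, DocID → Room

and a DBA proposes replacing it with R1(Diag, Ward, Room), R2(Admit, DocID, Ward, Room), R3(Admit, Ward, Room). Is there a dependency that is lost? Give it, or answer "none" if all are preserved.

none

DocID → Ward lies within R2.
Room → Diag, DocID: restricted closure across fragments reaches Diag, DocID.
Ward, Room → Admit, DocID lies within R2.
DocID, Ward → Admit lies within R2.
Diag → Room lies within R1.
Diag, DocID → Room: restricted closure across fragments reaches Room.
Every dependency is enforceable on the fragments, so the decomposition is dependency-preserving.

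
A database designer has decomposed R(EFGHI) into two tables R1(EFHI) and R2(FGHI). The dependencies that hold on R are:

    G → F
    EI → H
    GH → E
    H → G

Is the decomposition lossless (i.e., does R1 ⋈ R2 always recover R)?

Yes

Common attributes: R1 ∩ R2 = {FHI}.
Closure of {FHI}: H → G applies, adding G; GH → E applies, adding E. So (FHI)⁺ = {EFGHI}.
This closure contains every attribute of R1, so R1 ∩ R2 → R1. The join is lossless.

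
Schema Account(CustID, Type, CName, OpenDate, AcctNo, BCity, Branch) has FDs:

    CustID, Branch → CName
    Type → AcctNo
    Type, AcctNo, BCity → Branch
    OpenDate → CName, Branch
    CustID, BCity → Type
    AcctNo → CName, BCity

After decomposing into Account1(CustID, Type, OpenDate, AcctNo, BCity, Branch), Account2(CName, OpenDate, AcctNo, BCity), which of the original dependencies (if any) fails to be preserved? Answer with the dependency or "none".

Check CustID, Branch → CName: no single fragment contains all of {CustID, CName, Branch}, and the restricted closure of {CustID, Branch} across the fragments never reaches {CName}.
Type → AcctNo is preserved.
Type, AcctNo, BCity → Branch is preserved.
OpenDate → CName, Branch is preserved.
CustID, BCity → Type is preserved.
AcctNo → CName, BCity is preserved.

CustID, Branch → CName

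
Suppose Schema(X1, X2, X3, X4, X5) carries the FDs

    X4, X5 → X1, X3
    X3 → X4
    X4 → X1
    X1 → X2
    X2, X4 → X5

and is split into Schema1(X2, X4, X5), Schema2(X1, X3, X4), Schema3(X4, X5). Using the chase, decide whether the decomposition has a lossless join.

Chase test. Columns are X1, X2, X3, X4, X5; row i has aⱼ where attribute j ∈ Schemai, else bᵢⱼ.
Initial tableau (one row per fragment):
  row 1: b11 a2 b13 a4 a5
  row 2: a1 b22 a3 a4 b25
  row 3: b31 b32 b33 a4 a5
Rows 1 and 3 agree on X4, X5; apply X4, X5→X1, X3 and equate their X1, X3 entries.
Rows 1 and 2 agree on X4; apply X4→X1 and equate their X1 entries.
Rows 1 and 2 agree on X1; apply X1→X2 and equate their X2 entries.
Rows 1 and 3 agree on X1; apply X1→X2 and equate their X2 entries.
Rows 1 and 2 agree on X2, X4; apply X2, X4→X5 and equate their X5 entries.
Rows 1 and 2 agree on X4, X5; apply X4, X5→X1, X3 and equate their X1, X3 entries.
Row 1 is now all distinguished symbols — the join is lossless.

Yes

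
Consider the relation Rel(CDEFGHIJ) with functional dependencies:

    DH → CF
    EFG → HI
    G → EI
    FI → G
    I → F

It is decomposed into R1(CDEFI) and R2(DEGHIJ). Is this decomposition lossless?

Common attributes: R1 ∩ R2 = {DEI}.
Closure of {DEI}: I → F applies, adding F; FI → G applies, adding G; EFG → HI applies, adding H; DH → CF applies, adding C. So (DEI)⁺ = {CDEFGHI}.
This closure contains every attribute of R1, so R1 ∩ R2 → R1. The join is lossless.

Yes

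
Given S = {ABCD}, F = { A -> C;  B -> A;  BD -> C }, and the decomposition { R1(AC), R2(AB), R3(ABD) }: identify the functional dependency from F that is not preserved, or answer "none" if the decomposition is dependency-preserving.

none

A → C lies within R1.
B → A lies within R2.
BD → C: restricted closure across fragments reaches C.
Every dependency is enforceable on the fragments, so the decomposition is dependency-preserving.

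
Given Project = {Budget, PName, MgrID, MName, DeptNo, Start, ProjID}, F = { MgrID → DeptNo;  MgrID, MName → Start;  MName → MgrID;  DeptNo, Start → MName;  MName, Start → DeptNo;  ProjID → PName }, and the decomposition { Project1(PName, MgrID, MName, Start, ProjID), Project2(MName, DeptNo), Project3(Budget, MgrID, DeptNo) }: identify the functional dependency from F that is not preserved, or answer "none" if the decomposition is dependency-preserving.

Check DeptNo, Start → MName: no single fragment contains all of {MName, DeptNo, Start}, and the restricted closure of {DeptNo, Start} across the fragments never reaches {MName}.
MgrID → DeptNo is preserved.
MgrID, MName → Start is preserved.
MName → MgrID is preserved.
MName, Start → DeptNo is preserved.
ProjID → PName is preserved.

DeptNo, Start → MName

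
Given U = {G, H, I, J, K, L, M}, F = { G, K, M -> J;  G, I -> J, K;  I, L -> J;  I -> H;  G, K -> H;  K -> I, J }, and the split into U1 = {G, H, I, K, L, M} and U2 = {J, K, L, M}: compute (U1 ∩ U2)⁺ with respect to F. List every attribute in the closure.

U1 ∩ U2 = {K, L, M}.
K → I, J applies, adding I, J
I → H applies, adding H
Closure: {H, I, J, K, L, M}.

H, I, J, K, L, M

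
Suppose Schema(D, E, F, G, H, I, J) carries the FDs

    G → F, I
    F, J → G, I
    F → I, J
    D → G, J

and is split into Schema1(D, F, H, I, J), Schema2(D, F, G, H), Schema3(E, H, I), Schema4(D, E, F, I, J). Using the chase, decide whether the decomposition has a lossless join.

No

Chase test. Columns are D, E, F, G, H, I, J; row i has aⱼ where attribute j ∈ Schemai, else bᵢⱼ.
Initial tableau (one row per fragment):
  row 1: a1 b12 a3 b14 a5 a6 a7
  row 2: a1 b22 a3 a4 a5 b26 b27
  row 3: b31 a2 b33 b34 a5 a6 b37
  row 4: a1 a2 a3 b44 b45 a6 a7
Rows 1 and 4 agree on F, J; apply F, J→G, I and equate their G, I entries.
Rows 1 and 2 agree on F; apply F→I, J and equate their I, J entries.
Rows 1 and 2 agree on D; apply D→G, J and equate their G, J entries.
No row becomes fully distinguished — the join is lossy.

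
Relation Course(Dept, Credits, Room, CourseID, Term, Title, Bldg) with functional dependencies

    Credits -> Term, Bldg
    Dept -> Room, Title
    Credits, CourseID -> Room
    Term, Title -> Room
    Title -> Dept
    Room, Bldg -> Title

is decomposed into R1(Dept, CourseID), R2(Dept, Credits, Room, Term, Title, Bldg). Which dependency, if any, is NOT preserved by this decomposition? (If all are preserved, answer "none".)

Check Credits, CourseID → Room: no single fragment contains all of {Credits, Room, CourseID}, and the restricted closure of {Credits, CourseID} across the fragments never reaches {Room}.
Credits → Term, Bldg is preserved.
Dept → Room, Title is preserved.
Term, Title → Room is preserved.
Title → Dept is preserved.
Room, Bldg → Title is preserved.

Credits, CourseID -> Room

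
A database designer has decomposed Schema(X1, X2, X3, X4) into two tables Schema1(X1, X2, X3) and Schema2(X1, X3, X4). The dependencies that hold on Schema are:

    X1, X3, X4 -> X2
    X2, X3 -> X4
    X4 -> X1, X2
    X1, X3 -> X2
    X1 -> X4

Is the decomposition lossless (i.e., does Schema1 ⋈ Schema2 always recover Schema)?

Common attributes: Schema1 ∩ Schema2 = {X1, X3}.
Closure of {X1, X3}: X1, X3 → X2 applies, adding X2; X1 → X4 applies, adding X4. So (X1, X3)⁺ = {X1, X2, X3, X4}.
This closure contains every attribute of Schema1, so Schema1 ∩ Schema2 → Schema1. The join is lossless.

Yes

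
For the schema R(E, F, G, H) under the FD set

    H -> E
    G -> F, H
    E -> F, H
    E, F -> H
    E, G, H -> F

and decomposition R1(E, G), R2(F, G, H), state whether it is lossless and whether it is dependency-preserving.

lossless but not dependency-preserving

Lossless test: (G)⁺ = {E, F, G, H}, which contains all of one fragment — lossless.
Dependency preservation: the restricted closure of {H} across the fragments never reaches {E}, so H → E cannot be enforced without a join — not preserved.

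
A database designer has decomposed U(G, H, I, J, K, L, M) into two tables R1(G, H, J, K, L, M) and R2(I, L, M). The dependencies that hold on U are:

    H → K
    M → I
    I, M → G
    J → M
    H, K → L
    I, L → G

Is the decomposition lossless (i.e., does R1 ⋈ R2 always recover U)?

Common attributes: R1 ∩ R2 = {L, M}.
Closure of {L, M}: M → I applies, adding I; I, M → G applies, adding G. So (L, M)⁺ = {G, I, L, M}.
This closure contains every attribute of R2, so R1 ∩ R2 → R2. The join is lossless.

Yes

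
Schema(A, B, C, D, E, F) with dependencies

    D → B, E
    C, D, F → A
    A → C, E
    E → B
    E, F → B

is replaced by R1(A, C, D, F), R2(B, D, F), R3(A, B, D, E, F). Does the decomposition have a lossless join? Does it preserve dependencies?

lossless and dependency-preserving

Lossless test (chase): Rows 1 and 2 agree on D; apply D→B, E and equate their B, E entries. Rows 1 and 3 agree on D; apply D→B, E and equate their B, E entries. Rows 1 and 3 agree on A; apply A→C, E and equate their C, E entries. Row 1 is now all distinguished symbols — the join is lossless.
Dependency preservation: A → C, E is not contained in any single fragment, but the restricted closure of its left-hand side across the fragments still reaches the right-hand side; the remaining FDs each lie inside some fragment. All dependencies are preserved.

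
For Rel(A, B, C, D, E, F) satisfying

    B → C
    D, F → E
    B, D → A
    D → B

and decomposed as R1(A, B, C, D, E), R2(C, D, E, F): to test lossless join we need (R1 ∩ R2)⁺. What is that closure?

R1 ∩ R2 = {C, D, E}.
D → B applies, adding B
B, D → A applies, adding A
Closure: {A, B, C, D, E}.

A, B, C, D, E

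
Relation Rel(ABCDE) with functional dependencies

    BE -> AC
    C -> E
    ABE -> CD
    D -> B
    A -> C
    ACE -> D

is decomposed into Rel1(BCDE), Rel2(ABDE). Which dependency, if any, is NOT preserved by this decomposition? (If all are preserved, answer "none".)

none

BE → AC: restricted closure across fragments reaches AC.
C → E lies within Rel1.
ABE → CD: restricted closure across fragments reaches CD.
D → B lies within Rel1.
A → C: restricted closure across fragments reaches C.
ACE → D: restricted closure across fragments reaches D.
Every dependency is enforceable on the fragments, so the decomposition is dependency-preserving.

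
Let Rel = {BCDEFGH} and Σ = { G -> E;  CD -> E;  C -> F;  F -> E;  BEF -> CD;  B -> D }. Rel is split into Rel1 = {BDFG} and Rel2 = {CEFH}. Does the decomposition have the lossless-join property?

No

Common attributes: Rel1 ∩ Rel2 = {F}.
Closure of {F}: F → E applies, adding E. So (F)⁺ = {EF}.
The closure contains neither all of Rel1 = {BDFG} nor all of Rel2 = {CEFH}, so the common attributes are not a superkey of either fragment. The join is lossy.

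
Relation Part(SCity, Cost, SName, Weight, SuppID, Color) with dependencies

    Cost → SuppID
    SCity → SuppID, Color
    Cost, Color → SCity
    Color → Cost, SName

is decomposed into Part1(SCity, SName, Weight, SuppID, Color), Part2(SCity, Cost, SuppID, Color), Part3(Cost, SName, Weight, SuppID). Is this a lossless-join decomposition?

Yes

Chase test. Columns are SCity, Cost, SName, Weight, SuppID, Color; row i has aⱼ where attribute j ∈ Parti, else bᵢⱼ.
Initial tableau (one row per fragment):
  row 1: a1 b12 a3 a4 a5 a6
  row 2: a1 a2 b23 b24 a5 a6
  row 3: b31 a2 a3 a4 a5 b36
Rows 1 and 2 agree on Color; apply Color→Cost, SName and equate their Cost, SName entries.
Row 1 is now all distinguished symbols — the join is lossless.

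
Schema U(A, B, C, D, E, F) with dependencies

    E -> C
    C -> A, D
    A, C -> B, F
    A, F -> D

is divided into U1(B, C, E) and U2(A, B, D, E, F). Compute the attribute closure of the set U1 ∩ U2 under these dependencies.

A, B, C, D, E, F

U1 ∩ U2 = {B, E}.
E → C applies, adding C
C → A, D applies, adding A, D
A, C → B, F applies, adding F
Closure: {A, B, C, D, E, F}.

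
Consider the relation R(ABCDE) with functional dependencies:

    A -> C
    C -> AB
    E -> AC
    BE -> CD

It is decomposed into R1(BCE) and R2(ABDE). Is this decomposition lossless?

Common attributes: R1 ∩ R2 = {BE}.
Closure of {BE}: E → AC applies, adding AC; BE → CD applies, adding D. So (BE)⁺ = {ABCDE}.
This closure contains every attribute of R1, so R1 ∩ R2 → R1. The join is lossless.

Yes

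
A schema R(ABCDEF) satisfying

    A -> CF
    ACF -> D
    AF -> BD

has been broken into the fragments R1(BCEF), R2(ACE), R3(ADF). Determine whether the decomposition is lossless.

Chase test. Columns are ABCDEF; row i has aⱼ where attribute j ∈ Ri, else bᵢⱼ.
Initial tableau (one row per fragment):
  row 1: b11 a2 a3 b14 a5 a6
  row 2: a1 b22 a3 b24 a5 b26
  row 3: a1 b32 b33 a4 b35 a6
Rows 2 and 3 agree on A; apply A→CF and equate their CF entries.
Rows 2 and 3 agree on ACF; apply ACF→D and equate their D entries.
Rows 2 and 3 agree on AF; apply AF→BD and equate their BD entries.
No row becomes fully distinguished — the join is lossy.

No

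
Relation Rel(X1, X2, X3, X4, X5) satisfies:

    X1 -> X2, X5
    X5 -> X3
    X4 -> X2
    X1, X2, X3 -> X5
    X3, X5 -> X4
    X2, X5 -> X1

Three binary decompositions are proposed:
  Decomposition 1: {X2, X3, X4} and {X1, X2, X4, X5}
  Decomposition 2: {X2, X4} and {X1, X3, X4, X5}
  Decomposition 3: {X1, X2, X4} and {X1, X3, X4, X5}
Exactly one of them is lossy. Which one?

Decomposition 1

Decomposition 1: common = {X2, X4}, closure = {X2, X4} → lossy.
Decomposition 2: common = {X4}, closure = {X2, X4} → lossless.
Decomposition 3: common = {X1, X4}, closure = {X1, X2, X3, X4, X5} → lossless.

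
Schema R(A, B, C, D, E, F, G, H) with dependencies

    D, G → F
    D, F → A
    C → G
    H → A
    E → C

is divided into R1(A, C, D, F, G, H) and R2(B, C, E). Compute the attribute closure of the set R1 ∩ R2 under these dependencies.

C, G

R1 ∩ R2 = {C}.
C → G applies, adding G
Closure: {C, G}.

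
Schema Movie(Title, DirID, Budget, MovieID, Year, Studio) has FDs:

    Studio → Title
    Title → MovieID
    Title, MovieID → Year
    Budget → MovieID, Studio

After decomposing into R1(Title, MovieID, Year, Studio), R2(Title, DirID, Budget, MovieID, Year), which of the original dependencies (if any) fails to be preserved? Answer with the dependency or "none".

Budget → MovieID, Studio

Check Budget → MovieID, Studio: no single fragment contains all of {Budget, MovieID, Studio}, and the restricted closure of {Budget} across the fragments never reaches {MovieID, Studio}.
Studio → Title is preserved.
Title → MovieID is preserved.
Title, MovieID → Year is preserved.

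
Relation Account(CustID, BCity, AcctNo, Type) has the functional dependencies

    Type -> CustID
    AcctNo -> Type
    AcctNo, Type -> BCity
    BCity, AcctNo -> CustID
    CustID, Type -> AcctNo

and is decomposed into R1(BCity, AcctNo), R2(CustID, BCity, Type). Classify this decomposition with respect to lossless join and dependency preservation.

Lossless test: (BCity)⁺ = {BCity}, which is a superkey of neither fragment — lossy.
Dependency preservation: the restricted closure of {AcctNo} across the fragments never reaches {Type}, so AcctNo → Type cannot be enforced without a join — not preserved.

lossy and not dependency-preserving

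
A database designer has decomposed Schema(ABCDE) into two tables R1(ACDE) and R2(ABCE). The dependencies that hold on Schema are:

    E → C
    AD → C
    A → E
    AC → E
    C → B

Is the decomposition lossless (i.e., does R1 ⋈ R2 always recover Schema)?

Common attributes: R1 ∩ R2 = {ACE}.
Closure of {ACE}: C → B applies, adding B. So (ACE)⁺ = {ABCE}.
This closure contains every attribute of R2, so R1 ∩ R2 → R2. The join is lossless.

Yes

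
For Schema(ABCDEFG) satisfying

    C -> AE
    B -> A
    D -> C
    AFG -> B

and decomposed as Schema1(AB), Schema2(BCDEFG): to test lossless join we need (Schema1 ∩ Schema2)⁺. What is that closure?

Schema1 ∩ Schema2 = {B}.
B → A applies, adding A
Closure: {AB}.

AB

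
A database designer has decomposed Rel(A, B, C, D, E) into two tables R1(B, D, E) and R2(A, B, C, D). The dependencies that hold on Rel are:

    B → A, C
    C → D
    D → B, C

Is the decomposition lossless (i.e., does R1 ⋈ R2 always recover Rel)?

Yes

Common attributes: R1 ∩ R2 = {B, D}.
Closure of {B, D}: B → A, C applies, adding A, C. So (B, D)⁺ = {A, B, C, D}.
This closure contains every attribute of R2, so R1 ∩ R2 → R2. The join is lossless.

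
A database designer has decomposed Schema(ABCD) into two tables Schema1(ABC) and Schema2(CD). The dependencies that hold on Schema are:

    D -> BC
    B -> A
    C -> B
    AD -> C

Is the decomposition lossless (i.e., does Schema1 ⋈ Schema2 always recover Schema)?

Yes

Common attributes: Schema1 ∩ Schema2 = {C}.
Closure of {C}: C → B applies, adding B; B → A applies, adding A. So (C)⁺ = {ABC}.
This closure contains every attribute of Schema1, so Schema1 ∩ Schema2 → Schema1. The join is lossless.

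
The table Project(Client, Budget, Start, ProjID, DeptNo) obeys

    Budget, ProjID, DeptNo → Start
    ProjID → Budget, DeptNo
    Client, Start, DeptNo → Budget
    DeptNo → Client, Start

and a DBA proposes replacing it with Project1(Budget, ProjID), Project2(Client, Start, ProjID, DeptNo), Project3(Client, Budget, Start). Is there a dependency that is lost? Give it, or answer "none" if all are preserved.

Check Client, Start, DeptNo → Budget: no single fragment contains all of {Client, Budget, Start, DeptNo}, and the restricted closure of {Client, Start, DeptNo} across the fragments never reaches {Budget}.
Budget, ProjID, DeptNo → Start is preserved.
ProjID → Budget, DeptNo is preserved.
DeptNo → Client, Start is preserved.

Client, Start, DeptNo → Budget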